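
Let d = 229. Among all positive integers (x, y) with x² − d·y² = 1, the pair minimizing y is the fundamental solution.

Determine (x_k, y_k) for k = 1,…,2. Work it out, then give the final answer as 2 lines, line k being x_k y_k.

5848201 386460
68402909872801 4520191516920

√229 → a₀=15, period (7,1,1,7,30); ℓ=5 odd so k=9
a_0=15:  p_0=15·1+0=15,  q_0=15·0+1=1
a_1=7:  p_1=7·15+1=106,  q_1=7·1+0=7
a_2=1:  p_2=1·106+15=121,  q_2=1·7+1=8
a_3=1:  p_3=1·121+106=227,  q_3=1·8+7=15
…
a_5=30:  p_5=30·1710+227=51527,  q_5=30·113+15=3405
a_6=7:  p_6=7·51527+1710=362399,  q_6=7·3405+113=23948
a_7=1:  p_7=1·362399+51527=413926,  q_7=1·23948+3405=27353
a_8=1:  p_8=1·413926+362399=776325,  q_8=1·27353+23948=51301
a_9=7:  p_9=7·776325+413926=5848201,  q_9=7·51301+27353=386460
fundamental: x₁=5848201, y₁=386460  (since 34201454936401 − 229·149351331600 = 1)
(5848201+386460√229)^2 = 68402909872801 + 4520191516920√229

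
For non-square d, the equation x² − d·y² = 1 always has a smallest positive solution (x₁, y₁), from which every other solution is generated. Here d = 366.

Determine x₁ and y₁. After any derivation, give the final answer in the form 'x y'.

√366 → a₀=19, period (7,1,1,1,2,12,2,1,1,1,7,38); ℓ=12 even so k=11
a_0=19:  p_0=19·1+0=19,  q_0=19·0+1=1
…
a_4=1:  p_4=1·287+153=440,  q_4=1·15+8=23
…
a_7=2:  p_7=2·14444+1167=30055,  q_7=2·755+61=1571
…
a_10=1:  p_10=1·74554+44499=119053,  q_10=1·3897+2326=6223
a_11=7:  p_11=7·119053+74554=907925,  q_11=7·6223+3897=47458
→ (907925, 47458).  Check: 907925²=824327805625, 366·47458²=824327805624, difference 1.

907925 47458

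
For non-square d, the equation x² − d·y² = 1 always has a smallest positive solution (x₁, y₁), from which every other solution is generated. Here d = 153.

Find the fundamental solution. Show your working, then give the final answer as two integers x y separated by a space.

[12; 2,1,2,2,2,1,2,24] for √153; ℓ=8 ⇒ convergent index 7
a_0=12:  p_0=12·1+0=12,  q_0=12·0+1=1
a_1=2:  p_1=2·12+1=25,  q_1=2·1+0=2
a_2=1:  p_2=1·25+12=37,  q_2=1·2+1=3
a_3=2:  p_3=2·37+25=99,  q_3=2·3+2=8
a_4=2:  p_4=2·99+37=235,  q_4=2·8+3=19
a_5=2:  p_5=2·235+99=569,  q_5=2·19+8=46
a_6=1:  p_6=1·569+235=804,  q_6=1·46+19=65
a_7=2:  p_7=2·804+569=2177,  q_7=2·65+46=176
fundamental: x₁=2177, y₁=176  (since 4739329 − 153·30976 = 1)

2177 176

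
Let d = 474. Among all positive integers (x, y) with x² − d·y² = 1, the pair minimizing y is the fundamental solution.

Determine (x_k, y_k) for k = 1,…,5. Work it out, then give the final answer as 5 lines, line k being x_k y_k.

√474 → a₀=21, period (1,3,2,1,1,…,3,1,42); ℓ=14 even so k=13
i=0: a=21 ⇒ p=21, q=1
i=1: a=1 ⇒ p=22, q=1
i=2: a=3 ⇒ p=87, q=4
…
i=4: a=1 ⇒ p=283, q=13
…
i=6: a=1 ⇒ p=762, q=35
i=7: a=6 ⇒ p=5051, q=232
i=8: a=1 ⇒ p=5813, q=267
…
i=12: a=3 ⇒ p=149331, q=6859
i=13: a=1 ⇒ p=193549, q=8890
fundamental: x₁=193549, y₁=8890  (since 37461215401 − 474·79032100 = 1)
(x_2, y_2) = (193549·193549 + 474·8890·8890, 193549·8890 + 8890·193549) = (74922430801, 3441301220)
(x_3, y_3) = (193549·74922430801 + 474·8890·3441301220, 193549·3441301220 + 8890·74922430801) = (29002323118011949, 1332120819650670)
(x_4, y_4) = (193549·29002323118011949 + 474·8890·1332120819650670, 193549·1332120819650670 + 8890·29002323118011949) = (11226741274261267003201, 515661305041693754440)
(x_5, y_5) = (193549·11226741274261267003201 + 474·8890·515661305041693754440, 193549·515661305041693754440 + 8890·11226741274261267003201) = (4345849093754985611287088749, 199611459857697448136564450)

193549 8890
74922430801 3441301220
29002323118011949 1332120819650670
11226741274261267003201 515661305041693754440
4345849093754985611287088749 199611459857697448136564450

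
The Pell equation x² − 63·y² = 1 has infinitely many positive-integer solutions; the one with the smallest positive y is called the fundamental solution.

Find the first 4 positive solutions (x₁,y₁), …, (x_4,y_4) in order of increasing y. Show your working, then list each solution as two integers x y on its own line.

[7; 1,14] for √63; ℓ=2 ⇒ convergent index 1
k=0  a_k=7  p_k/q_k = 7/1
k=1  a_k=1  p_k/q_k = 8/1
fundamental: x₁=8, y₁=1  (since 64 − 63·1 = 1)
(8+1√63)^2 = 127 + 16√63
(8+1√63)^3 = 2024 + 255√63
(8+1√63)^4 = 32257 + 4064√63

8 1
127 16
2024 255
32257 4064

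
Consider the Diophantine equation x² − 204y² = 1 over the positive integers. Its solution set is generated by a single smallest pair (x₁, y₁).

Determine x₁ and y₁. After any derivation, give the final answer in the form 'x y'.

4999 350

√204 = [14; 3,1,1,6,1,1,3,28, …], period ℓ=8 (even) → k=7
a_0=14:  p_0=14·1+0=14,  q_0=14·0+1=1
a_1=3:  p_1=3·14+1=43,  q_1=3·1+0=3
a_2=1:  p_2=1·43+14=57,  q_2=1·3+1=4
…
a_5=1:  p_5=1·657+100=757,  q_5=1·46+7=53
a_6=1:  p_6=1·757+657=1414,  q_6=1·53+46=99
a_7=3:  p_7=3·1414+757=4999,  q_7=3·99+53=350
fundamental: x₁=4999, y₁=350  (since 24990001 − 204·122500 = 1)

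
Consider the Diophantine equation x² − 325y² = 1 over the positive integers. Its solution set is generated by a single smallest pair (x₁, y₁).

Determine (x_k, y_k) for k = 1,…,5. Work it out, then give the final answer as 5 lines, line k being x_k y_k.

649 36
842401 46728
1093435849 60652908
1419278889601 78727427856
1842222905266249 102188140704180

√325 = [18; 36, …], period ℓ=1 (odd) → k=1
k=0  a_k=18  p_k/q_k = 18/1
k=1  a_k=36  p_k/q_k = 649/36
(x₁, y₁) = (649, 36);  649² − 325·36² = 1 ✓
n=2: (649,36)∘(649,36) = (649·649+325·36·36, 649·36+36·649) = (842401,46728)
n=3: (842401,46728)∘(649,36) = (649·842401+325·36·46728, 649·46728+36·842401) = (1093435849,60652908)
n=4: (1093435849,60652908)∘(649,36) = (649·1093435849+325·36·60652908, 649·60652908+36·1093435849) = (1419278889601,78727427856)
n=5: (1419278889601,78727427856)∘(649,36) = (649·1419278889601+325·36·78727427856, 649·78727427856+36·1419278889601) = (1842222905266249,102188140704180)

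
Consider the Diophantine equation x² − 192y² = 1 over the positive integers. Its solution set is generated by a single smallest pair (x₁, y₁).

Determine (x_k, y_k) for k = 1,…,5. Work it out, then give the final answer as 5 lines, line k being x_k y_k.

√192 → a₀=13, period (1,5,1,26); ℓ=4 even so k=3
step 0: (13, 1)  from 13·(1,0) + (0,1)
step 1: (14, 1)  from 1·(13,1) + (1,0)
step 2: (83, 6)  from 5·(14,1) + (13,1)
step 3: (97, 7)  from 1·(83,6) + (14,1)
fundamental: x₁=97, y₁=7  (since 9409 − 192·49 = 1)
n=2: (97,7)∘(97,7) = (97·97+192·7·7, 97·7+7·97) = (18817,1358)
n=3: (18817,1358)∘(97,7) = (97·18817+192·7·1358, 97·1358+7·18817) = (3650401,263445)
n=4: (3650401,263445)∘(97,7) = (97·3650401+192·7·263445, 97·263445+7·3650401) = (708158977,51106972)
n=5: (708158977,51106972)∘(97,7) = (97·708158977+192·7·51106972, 97·51106972+7·708158977) = (137379191137,9914489123)

97 7
18817 1358
3650401 263445
708158977 51106972
137379191137 9914489123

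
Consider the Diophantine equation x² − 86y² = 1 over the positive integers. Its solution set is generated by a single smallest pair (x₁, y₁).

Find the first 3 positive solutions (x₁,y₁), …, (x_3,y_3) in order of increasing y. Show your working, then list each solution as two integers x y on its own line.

[9; 3,1,1,1,8,1,1,1,3,18] for √86; ℓ=10 ⇒ convergent index 9
k=0  a_k=9  p_k/q_k = 9/1
…
k=2  a_k=1  p_k/q_k = 37/4
k=3  a_k=1  p_k/q_k = 65/7
k=4  a_k=1  p_k/q_k = 102/11
…
k=8  a_k=1  p_k/q_k = 2847/307
k=9  a_k=3  p_k/q_k = 10405/1122
fundamental: x₁=10405, y₁=1122  (since 108264025 − 86·1258884 = 1)
k=2:  x_2 = 10405·10405+86·1122·1122 = 216528049,  y_2 = 10405·1122+1122·10405 = 23348820
k=3:  x_3 = 10405·216528049+86·1122·23348820 = 4505948689285,  y_3 = 10405·23348820+1122·216528049 = 485888943078

10405 1122
216528049 23348820
4505948689285 485888943078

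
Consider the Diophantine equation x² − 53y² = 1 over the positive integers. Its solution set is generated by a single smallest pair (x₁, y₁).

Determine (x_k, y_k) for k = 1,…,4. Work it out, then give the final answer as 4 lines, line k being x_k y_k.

66249 9100
8777860001 1205731800
1163048894346249 159757052027300
154101652394311440001 21167489878307463600

[7; 3,1,1,3,14] for √53; ℓ=5 ⇒ convergent index 9
k=0  a_k=7  p_k/q_k = 7/1
k=1  a_k=3  p_k/q_k = 22/3
k=2  a_k=1  p_k/q_k = 29/4
k=3  a_k=1  p_k/q_k = 51/7
k=4  a_k=3  p_k/q_k = 182/25
k=5  a_k=14  p_k/q_k = 2599/357
k=6  a_k=3  p_k/q_k = 7979/1096
k=7  a_k=1  p_k/q_k = 10578/1453
k=8  a_k=1  p_k/q_k = 18557/2549
k=9  a_k=3  p_k/q_k = 66249/9100
fundamental: x₁=66249, y₁=9100  (since 4388930001 − 53·82810000 = 1)
k=2:  x_2 = 66249·66249+53·9100·9100 = 8777860001,  y_2 = 66249·9100+9100·66249 = 1205731800
k=3:  x_3 = 66249·8777860001+53·9100·1205731800 = 1163048894346249,  y_3 = 66249·1205731800+9100·8777860001 = 159757052027300
k=4:  x_4 = 66249·1163048894346249+53·9100·159757052027300 = 154101652394311440001,  y_4 = 66249·159757052027300+9100·1163048894346249 = 21167489878307463600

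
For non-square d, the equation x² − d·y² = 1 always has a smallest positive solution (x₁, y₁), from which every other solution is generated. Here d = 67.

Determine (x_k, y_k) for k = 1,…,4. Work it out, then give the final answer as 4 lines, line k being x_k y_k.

d=67: √d = [8; 5,2,1,1,7,1,1,2,5,16] (ℓ=10, even), read p_9/q_9
a_0=8:  p_0=8·1+0=8,  q_0=8·0+1=1
…
a_2=2:  p_2=2·41+8=90,  q_2=2·5+1=11
…
a_4=1:  p_4=1·131+90=221,  q_4=1·16+11=27
a_5=7:  p_5=7·221+131=1678,  q_5=7·27+16=205
…
a_7=1:  p_7=1·1899+1678=3577,  q_7=1·232+205=437
a_8=2:  p_8=2·3577+1899=9053,  q_8=2·437+232=1106
a_9=5:  p_9=5·9053+3577=48842,  q_9=5·1106+437=5967
fundamental: x₁=48842, y₁=5967  (since 2385540964 − 67·35605089 = 1)
k=2:  x_2 = 48842·48842+67·5967·5967 = 4771081927,  y_2 = 48842·5967+5967·48842 = 582880428
k=3:  x_3 = 48842·4771081927+67·5967·582880428 = 466058366908226,  y_3 = 48842·582880428+5967·4771081927 = 56938091722785
k=4:  x_4 = 48842·466058366908226+67·5967·56938091722785 = 45526445508292066657,  y_4 = 48842·56938091722785+5967·466058366908226 = 5561940551265649512

48842 5967
4771081927 582880428
466058366908226 56938091722785
45526445508292066657 5561940551265649512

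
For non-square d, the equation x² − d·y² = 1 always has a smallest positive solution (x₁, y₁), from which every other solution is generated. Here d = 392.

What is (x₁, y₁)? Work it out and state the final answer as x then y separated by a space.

99 5

√392 → a₀=19, period (1,3,1,38); ℓ=4 even so k=3
a_0=19:  p_0=19·1+0=19,  q_0=19·0+1=1
…
a_2=3:  p_2=3·20+19=79,  q_2=3·1+1=4
a_3=1:  p_3=1·79+20=99,  q_3=1·4+1=5
fundamental: x₁=99, y₁=5  (since 9801 − 392·25 = 1)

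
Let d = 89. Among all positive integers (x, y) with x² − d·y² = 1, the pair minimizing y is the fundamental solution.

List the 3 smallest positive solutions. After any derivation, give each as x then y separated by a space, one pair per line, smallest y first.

500001 53000
500002000001 53000106000
500003000004500001 53000212000159000

d=89: √d = [9; 2,3,3,2,18] (ℓ=5, odd), read p_9/q_9
step 0: (9, 1)  from 9·(1,0) + (0,1)
…
step 6: (18934, 2007)  from 2·(9217,977) + (500,53)
step 7: (66019, 6998)  from 3·(18934,2007) + (9217,977)
step 8: (216991, 23001)  from 3·(66019,6998) + (18934,2007)
step 9: (500001, 53000)  from 2·(216991,23001) + (66019,6998)
fundamental: x₁=500001, y₁=53000  (since 250001000001 − 89·2809000000 = 1)
(x_2, y_2) = (500001·500001 + 89·53000·53000, 500001·53000 + 53000·500001) = (500002000001, 53000106000)
(x_3, y_3) = (500001·500002000001 + 89·53000·53000106000, 500001·53000106000 + 53000·500002000001) = (500003000004500001, 53000212000159000)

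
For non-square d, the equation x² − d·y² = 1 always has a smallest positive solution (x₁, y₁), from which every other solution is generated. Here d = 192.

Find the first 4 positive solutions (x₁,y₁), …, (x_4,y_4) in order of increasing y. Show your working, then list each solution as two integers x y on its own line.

√192 = [13; 1,5,1,26, …], period ℓ=4 (even) → k=3
step 0: (13, 1)  from 13·(1,0) + (0,1)
…
step 2: (83, 6)  from 5·(14,1) + (13,1)
step 3: (97, 7)  from 1·(83,6) + (14,1)
fundamental: x₁=97, y₁=7  (since 9409 − 192·49 = 1)
(x_2, y_2) = (97·97 + 192·7·7, 97·7 + 7·97) = (18817, 1358)
(x_3, y_3) = (97·18817 + 192·7·1358, 97·1358 + 7·18817) = (3650401, 263445)
(x_4, y_4) = (97·3650401 + 192·7·263445, 97·263445 + 7·3650401) = (708158977, 51106972)

97 7
18817 1358
3650401 263445
708158977 51106972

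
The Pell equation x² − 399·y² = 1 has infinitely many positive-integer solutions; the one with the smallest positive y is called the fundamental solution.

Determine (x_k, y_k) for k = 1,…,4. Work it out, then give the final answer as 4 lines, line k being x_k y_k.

20 1
799 40
31940 1599
1276801 63920

√399 = [19; 1,38, …], period ℓ=2 (even) → k=1
i=0: a=19 ⇒ p=19, q=1
i=1: a=1 ⇒ p=20, q=1
→ (20, 1).  Check: 20²=400, 399·1²=399, difference 1.
(x_2, y_2) = (20·20 + 399·1·1, 20·1 + 1·20) = (799, 40)
(x_3, y_3) = (20·799 + 399·1·40, 20·40 + 1·799) = (31940, 1599)
(x_4, y_4) = (20·31940 + 399·1·1599, 20·1599 + 1·31940) = (1276801, 63920)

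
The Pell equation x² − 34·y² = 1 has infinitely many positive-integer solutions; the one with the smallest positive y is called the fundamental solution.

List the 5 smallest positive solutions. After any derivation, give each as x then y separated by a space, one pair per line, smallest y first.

35 6
2449 420
171395 29394
11995201 2057160
839492675 143971806

[5; 1,4,1,10] for √34; ℓ=4 ⇒ convergent index 3
step 0: (5, 1)  from 5·(1,0) + (0,1)
step 1: (6, 1)  from 1·(5,1) + (1,0)
step 2: (29, 5)  from 4·(6,1) + (5,1)
step 3: (35, 6)  from 1·(29,5) + (6,1)
fundamental: x₁=35, y₁=6  (since 1225 − 34·36 = 1)
(35+6√34)^2 = 2449 + 420√34
(35+6√34)^3 = 171395 + 29394√34
(35+6√34)^4 = 11995201 + 2057160√34
(35+6√34)^5 = 839492675 + 143971806√34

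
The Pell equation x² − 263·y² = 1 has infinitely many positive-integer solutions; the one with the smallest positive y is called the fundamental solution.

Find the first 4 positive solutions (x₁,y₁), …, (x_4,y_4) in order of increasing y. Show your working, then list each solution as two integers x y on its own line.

d=263: √d = [16; 4,1,1,1,1,15,1,1,1,1,4,32] (ℓ=12, even), read p_11/q_11
step 0: (16, 1)  from 16·(1,0) + (0,1)
step 1: (65, 4)  from 4·(16,1) + (1,0)
…
step 4: (227, 14)  from 1·(146,9) + (81,5)
…
step 6: (5822, 359)  from 15·(373,23) + (227,14)
…
step 9: (18212, 1123)  from 1·(12017,741) + (6195,382)
step 10: (30229, 1864)  from 1·(18212,1123) + (12017,741)
step 11: (139128, 8579)  from 4·(30229,1864) + (18212,1123)
fundamental: x₁=139128, y₁=8579  (since 19356600384 − 263·73599241 = 1)
k=2:  x_2 = 139128·139128+263·8579·8579 = 38713200767,  y_2 = 139128·8579+8579·139128 = 2387158224
k=3:  x_3 = 139128·38713200767+263·8579·2387158224 = 10772180392483224,  y_3 = 139128·2387158224+8579·38713200767 = 664241098768765
k=4:  x_4 = 139128·10772180392483224+263·8579·664241098768765 = 2997423827252098776577,  y_4 = 139128·664241098768765+8579·10772180392483224 = 184829071176614315616

139128 8579
38713200767 2387158224
10772180392483224 664241098768765
2997423827252098776577 184829071176614315616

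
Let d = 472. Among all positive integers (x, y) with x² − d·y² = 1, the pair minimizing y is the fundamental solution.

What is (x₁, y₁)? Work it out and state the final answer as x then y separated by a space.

d=472: √d = [21; 1,2,1,1,1,…,2,1,42] (ℓ=14, even), read p_13/q_13
i=0: a=21 ⇒ p=21, q=1
…
i=3: a=1 ⇒ p=87, q=4
…
i=5: a=1 ⇒ p=239, q=11
i=6: a=4 ⇒ p=1108, q=51
…
i=12: a=2 ⇒ p=222687, q=10250
i=13: a=1 ⇒ p=306917, q=14127
(x₁, y₁) = (306917, 14127);  306917² − 472·14127² = 1 ✓

306917 14127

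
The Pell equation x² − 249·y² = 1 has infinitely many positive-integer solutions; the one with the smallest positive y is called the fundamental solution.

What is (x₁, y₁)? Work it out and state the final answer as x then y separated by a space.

8553815 542076

√249 = [15; 1,3,1,1,5,…,3,1,30, …], period ℓ=16 (even) → k=15
i=0: a=15 ⇒ p=15, q=1
…
i=3: a=1 ⇒ p=79, q=5
i=4: a=1 ⇒ p=142, q=9
i=5: a=5 ⇒ p=789, q=50
i=6: a=1 ⇒ p=931, q=59
i=7: a=3 ⇒ p=3582, q=227
…
i=9: a=3 ⇒ p=113835, q=7214
…
i=14: a=3 ⇒ p=6669699, q=422675
i=15: a=1 ⇒ p=8553815, q=542076
→ (8553815, 542076).  Check: 8553815²=73167751054225, 249·542076²=73167751054224, difference 1.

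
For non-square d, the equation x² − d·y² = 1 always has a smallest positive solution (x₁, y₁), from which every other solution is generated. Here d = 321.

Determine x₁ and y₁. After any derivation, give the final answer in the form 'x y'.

d=321: √d = [17; 1,10,1,34] (ℓ=4, even), read p_3/q_3
i=0: a=17 ⇒ p=17, q=1
…
i=2: a=10 ⇒ p=197, q=11
i=3: a=1 ⇒ p=215, q=12
→ (215, 12).  Check: 215²=46225, 321·12²=46224, difference 1.

215 12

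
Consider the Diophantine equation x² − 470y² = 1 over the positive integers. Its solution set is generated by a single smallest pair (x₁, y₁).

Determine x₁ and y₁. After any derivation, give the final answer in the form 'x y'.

√470 → a₀=21, period (1,2,8,2,1,42); ℓ=6 even so k=5
step 0: (21, 1)  from 21·(1,0) + (0,1)
step 1: (22, 1)  from 1·(21,1) + (1,0)
step 2: (65, 3)  from 2·(22,1) + (21,1)
step 3: (542, 25)  from 8·(65,3) + (22,1)
step 4: (1149, 53)  from 2·(542,25) + (65,3)
step 5: (1691, 78)  from 1·(1149,53) + (542,25)
→ (1691, 78).  Check: 1691²=2859481, 470·78²=2859480, difference 1.

1691 78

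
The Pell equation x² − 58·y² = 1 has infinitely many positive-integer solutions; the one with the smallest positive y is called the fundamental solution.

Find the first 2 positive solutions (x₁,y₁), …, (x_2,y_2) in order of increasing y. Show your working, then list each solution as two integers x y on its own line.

19603 2574
768555217 100916244

√58 → a₀=7, period (1,1,1,1,1,1,14); ℓ=7 odd so k=13
k=0  a_k=7  p_k/q_k = 7/1
k=1  a_k=1  p_k/q_k = 8/1
…
k=7  a_k=14  p_k/q_k = 1447/190
…
k=10  a_k=1  p_k/q_k = 4539/596
…
k=12  a_k=1  p_k/q_k = 12071/1585
k=13  a_k=1  p_k/q_k = 19603/2574
fundamental: x₁=19603, y₁=2574  (since 384277609 − 58·6625476 = 1)
k=2:  x_2 = 19603·19603+58·2574·2574 = 768555217,  y_2 = 19603·2574+2574·19603 = 100916244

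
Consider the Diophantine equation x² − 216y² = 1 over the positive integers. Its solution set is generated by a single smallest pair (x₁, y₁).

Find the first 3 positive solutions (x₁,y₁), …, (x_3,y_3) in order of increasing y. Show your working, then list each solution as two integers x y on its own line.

485 33
470449 32010
456335045 31049667

√216 → a₀=14, period (1,2,3,2,1,28); ℓ=6 even so k=5
a_0=14:  p_0=14·1+0=14,  q_0=14·0+1=1
a_1=1:  p_1=1·14+1=15,  q_1=1·1+0=1
…
a_3=3:  p_3=3·44+15=147,  q_3=3·3+1=10
a_4=2:  p_4=2·147+44=338,  q_4=2·10+3=23
a_5=1:  p_5=1·338+147=485,  q_5=1·23+10=33
fundamental: x₁=485, y₁=33  (since 235225 − 216·1089 = 1)
(485+33√216)^2 = 470449 + 32010√216
(485+33√216)^3 = 456335045 + 31049667√216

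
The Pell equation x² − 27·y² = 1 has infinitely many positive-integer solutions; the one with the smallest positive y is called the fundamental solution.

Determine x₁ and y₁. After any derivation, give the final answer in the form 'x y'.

√27 → a₀=5, period (5,10); ℓ=2 even so k=1
step 0: (5, 1)  from 5·(1,0) + (0,1)
step 1: (26, 5)  from 5·(5,1) + (1,0)
fundamental: x₁=26, y₁=5  (since 676 − 27·25 = 1)

26 5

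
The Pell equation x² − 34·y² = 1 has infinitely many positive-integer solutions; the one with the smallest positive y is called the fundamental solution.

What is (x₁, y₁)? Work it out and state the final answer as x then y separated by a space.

[5; 1,4,1,10] for √34; ℓ=4 ⇒ convergent index 3
a_0=5:  p_0=5·1+0=5,  q_0=5·0+1=1
a_1=1:  p_1=1·5+1=6,  q_1=1·1+0=1
a_2=4:  p_2=4·6+5=29,  q_2=4·1+1=5
a_3=1:  p_3=1·29+6=35,  q_3=1·5+1=6
(x₁, y₁) = (35, 6);  35² − 34·6² = 1 ✓

35 6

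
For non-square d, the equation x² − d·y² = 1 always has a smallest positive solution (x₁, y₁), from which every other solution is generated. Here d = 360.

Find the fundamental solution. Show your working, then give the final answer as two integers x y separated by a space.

d=360: √d = [18; 1,36] (ℓ=2, even), read p_1/q_1
k=0  a_k=18  p_k/q_k = 18/1
k=1  a_k=1  p_k/q_k = 19/1
(x₁, y₁) = (19, 1);  19² − 360·1² = 1 ✓

19 1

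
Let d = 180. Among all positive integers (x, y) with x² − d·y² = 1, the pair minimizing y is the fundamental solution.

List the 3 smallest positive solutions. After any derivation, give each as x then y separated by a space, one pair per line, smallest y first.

161 12
51841 3864
16692641 1244196

d=180: √d = [13; 2,2,2,26] (ℓ=4, even), read p_3/q_3
k=0  a_k=13  p_k/q_k = 13/1
…
k=2  a_k=2  p_k/q_k = 67/5
k=3  a_k=2  p_k/q_k = 161/12
→ (161, 12).  Check: 161²=25921, 180·12²=25920, difference 1.
k=2:  x_2 = 161·161+180·12·12 = 51841,  y_2 = 161·12+12·161 = 3864
k=3:  x_3 = 161·51841+180·12·3864 = 16692641,  y_3 = 161·3864+12·51841 = 1244196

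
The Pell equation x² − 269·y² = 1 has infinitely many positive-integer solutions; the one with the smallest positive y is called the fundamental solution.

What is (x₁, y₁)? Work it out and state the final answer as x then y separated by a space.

13449 820

[16; 2,2,32] for √269; ℓ=3 ⇒ convergent index 5
a_0=16:  p_0=16·1+0=16,  q_0=16·0+1=1
a_1=2:  p_1=2·16+1=33,  q_1=2·1+0=2
a_2=2:  p_2=2·33+16=82,  q_2=2·2+1=5
a_3=32:  p_3=32·82+33=2657,  q_3=32·5+2=162
a_4=2:  p_4=2·2657+82=5396,  q_4=2·162+5=329
a_5=2:  p_5=2·5396+2657=13449,  q_5=2·329+162=820
(x₁, y₁) = (13449, 820);  13449² − 269·820² = 1 ✓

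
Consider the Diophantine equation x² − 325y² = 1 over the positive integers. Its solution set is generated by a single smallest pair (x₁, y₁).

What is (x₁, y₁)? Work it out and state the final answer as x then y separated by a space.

d=325: √d = [18; 36] (ℓ=1, odd), read p_1/q_1
i=0: a=18 ⇒ p=18, q=1
i=1: a=36 ⇒ p=649, q=36
(x₁, y₁) = (649, 36);  649² − 325·36² = 1 ✓

649 36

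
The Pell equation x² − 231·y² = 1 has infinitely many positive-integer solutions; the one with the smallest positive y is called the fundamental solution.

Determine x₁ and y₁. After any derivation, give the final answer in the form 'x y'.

76 5

√231 → a₀=15, period (5,30); ℓ=2 even so k=1
a_0=15:  p_0=15·1+0=15,  q_0=15·0+1=1
a_1=5:  p_1=5·15+1=76,  q_1=5·1+0=5
fundamental: x₁=76, y₁=5  (since 5776 − 231·25 = 1)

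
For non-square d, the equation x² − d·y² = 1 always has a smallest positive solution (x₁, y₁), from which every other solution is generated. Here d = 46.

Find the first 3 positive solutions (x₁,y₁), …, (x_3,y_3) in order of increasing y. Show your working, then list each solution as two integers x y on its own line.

24335 3588
1184384449 174627960
57643991108495 8499142809612

√46 → a₀=6, period (1,3,1,1,2,6,2,1,1,3,1,12); ℓ=12 even so k=11
a_0=6:  p_0=6·1+0=6,  q_0=6·0+1=1
…
a_2=3:  p_2=3·7+6=27,  q_2=3·1+1=4
a_3=1:  p_3=1·27+7=34,  q_3=1·4+1=5
a_4=1:  p_4=1·34+27=61,  q_4=1·5+4=9
…
a_7=2:  p_7=2·997+156=2150,  q_7=2·147+23=317
…
a_9=1:  p_9=1·3147+2150=5297,  q_9=1·464+317=781
a_10=3:  p_10=3·5297+3147=19038,  q_10=3·781+464=2807
a_11=1:  p_11=1·19038+5297=24335,  q_11=1·2807+781=3588
fundamental: x₁=24335, y₁=3588  (since 592192225 − 46·12873744 = 1)
k=2:  x_2 = 24335·24335+46·3588·3588 = 1184384449,  y_2 = 24335·3588+3588·24335 = 174627960
k=3:  x_3 = 24335·1184384449+46·3588·174627960 = 57643991108495,  y_3 = 24335·174627960+3588·1184384449 = 8499142809612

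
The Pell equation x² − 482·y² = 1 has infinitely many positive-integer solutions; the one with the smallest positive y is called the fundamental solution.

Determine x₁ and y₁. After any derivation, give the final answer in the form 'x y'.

483 22

√482 = [21; 1,20,1,42, …], period ℓ=4 (even) → k=3
step 0: (21, 1)  from 21·(1,0) + (0,1)
…
step 2: (461, 21)  from 20·(22,1) + (21,1)
step 3: (483, 22)  from 1·(461,21) + (22,1)
(x₁, y₁) = (483, 22);  483² − 482·22² = 1 ✓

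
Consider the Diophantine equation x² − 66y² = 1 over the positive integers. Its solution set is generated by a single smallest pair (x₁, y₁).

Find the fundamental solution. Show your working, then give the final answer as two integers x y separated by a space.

[8; 8,16] for √66; ℓ=2 ⇒ convergent index 1
i=0: a=8 ⇒ p=8, q=1
i=1: a=8 ⇒ p=65, q=8
→ (65, 8).  Check: 65²=4225, 66·8²=4224, difference 1.

65 8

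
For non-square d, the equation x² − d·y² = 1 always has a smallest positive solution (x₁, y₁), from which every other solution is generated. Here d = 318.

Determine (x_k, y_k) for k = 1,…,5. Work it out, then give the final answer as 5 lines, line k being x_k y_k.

107 6
22897 1284
4899851 274770
1048545217 58799496
224383776587 12582817374

[17; 1,4,1,34] for √318; ℓ=4 ⇒ convergent index 3
step 0: (17, 1)  from 17·(1,0) + (0,1)
…
step 2: (89, 5)  from 4·(18,1) + (17,1)
step 3: (107, 6)  from 1·(89,5) + (18,1)
(x₁, y₁) = (107, 6);  107² − 318·6² = 1 ✓
(x_2, y_2) = (107·107 + 318·6·6, 107·6 + 6·107) = (22897, 1284)
(x_3, y_3) = (107·22897 + 318·6·1284, 107·1284 + 6·22897) = (4899851, 274770)
(x_4, y_4) = (107·4899851 + 318·6·274770, 107·274770 + 6·4899851) = (1048545217, 58799496)
(x_5, y_5) = (107·1048545217 + 318·6·58799496, 107·58799496 + 6·1048545217) = (224383776587, 12582817374)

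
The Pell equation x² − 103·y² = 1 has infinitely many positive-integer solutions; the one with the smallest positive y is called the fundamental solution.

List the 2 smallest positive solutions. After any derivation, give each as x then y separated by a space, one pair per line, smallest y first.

d=103: √d = [10; 6,1,2,1,1,9,1,1,2,1,6,20] (ℓ=12, even), read p_11/q_11
step 0: (10, 1)  from 10·(1,0) + (0,1)
step 1: (61, 6)  from 6·(10,1) + (1,0)
step 2: (71, 7)  from 1·(61,6) + (10,1)
…
step 5: (477, 47)  from 1·(274,27) + (203,20)
…
step 8: (9611, 947)  from 1·(5044,497) + (4567,450)
…
step 10: (33877, 3338)  from 1·(24266,2391) + (9611,947)
step 11: (227528, 22419)  from 6·(33877,3338) + (24266,2391)
(x₁, y₁) = (227528, 22419);  227528² − 103·22419² = 1 ✓
(227528+22419√103)^2 = 103537981567 + 10201900464√103

227528 22419
103537981567 10201900464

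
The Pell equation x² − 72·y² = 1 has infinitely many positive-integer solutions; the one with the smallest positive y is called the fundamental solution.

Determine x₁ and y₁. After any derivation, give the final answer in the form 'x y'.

√72 = [8; 2,16, …], period ℓ=2 (even) → k=1
a_0=8:  p_0=8·1+0=8,  q_0=8·0+1=1
a_1=2:  p_1=2·8+1=17,  q_1=2·1+0=2
(x₁, y₁) = (17, 2);  17² − 72·2² = 1 ✓

17 2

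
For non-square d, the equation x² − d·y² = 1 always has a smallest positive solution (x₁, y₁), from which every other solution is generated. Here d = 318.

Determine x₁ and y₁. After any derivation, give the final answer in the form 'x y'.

107 6

[17; 1,4,1,34] for √318; ℓ=4 ⇒ convergent index 3
i=0: a=17 ⇒ p=17, q=1
…
i=2: a=4 ⇒ p=89, q=5
i=3: a=1 ⇒ p=107, q=6
(x₁, y₁) = (107, 6);  107² − 318·6² = 1 ✓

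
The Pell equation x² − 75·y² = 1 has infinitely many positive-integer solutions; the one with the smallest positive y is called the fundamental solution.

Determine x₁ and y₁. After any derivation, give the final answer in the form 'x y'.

26 3

d=75: √d = [8; 1,1,1,16] (ℓ=4, even), read p_3/q_3
step 0: (8, 1)  from 8·(1,0) + (0,1)
…
step 2: (17, 2)  from 1·(9,1) + (8,1)
step 3: (26, 3)  from 1·(17,2) + (9,1)
(x₁, y₁) = (26, 3);  26² − 75·3² = 1 ✓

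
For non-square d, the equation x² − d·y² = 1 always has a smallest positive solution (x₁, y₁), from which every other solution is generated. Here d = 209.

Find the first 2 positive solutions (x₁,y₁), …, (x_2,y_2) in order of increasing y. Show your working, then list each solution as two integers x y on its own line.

46551 3220
4333991201 299788440

√209 = [14; 2,5,3,2,3,5,2,28, …], period ℓ=8 (even) → k=7
step 0: (14, 1)  from 14·(1,0) + (0,1)
…
step 4: (1171, 81)  from 2·(506,35) + (159,11)
step 5: (4019, 278)  from 3·(1171,81) + (506,35)
step 6: (21266, 1471)  from 5·(4019,278) + (1171,81)
step 7: (46551, 3220)  from 2·(21266,1471) + (4019,278)
fundamental: x₁=46551, y₁=3220  (since 2166995601 − 209·10368400 = 1)
(46551+3220√209)^2 = 4333991201 + 299788440√209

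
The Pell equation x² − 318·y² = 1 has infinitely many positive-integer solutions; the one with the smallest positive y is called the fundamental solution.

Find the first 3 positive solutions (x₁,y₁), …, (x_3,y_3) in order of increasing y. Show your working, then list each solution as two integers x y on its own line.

107 6
22897 1284
4899851 274770

√318 = [17; 1,4,1,34, …], period ℓ=4 (even) → k=3
step 0: (17, 1)  from 17·(1,0) + (0,1)
…
step 2: (89, 5)  from 4·(18,1) + (17,1)
step 3: (107, 6)  from 1·(89,5) + (18,1)
(x₁, y₁) = (107, 6);  107² − 318·6² = 1 ✓
k=2:  x_2 = 107·107+318·6·6 = 22897,  y_2 = 107·6+6·107 = 1284
k=3:  x_3 = 107·22897+318·6·1284 = 4899851,  y_3 = 107·1284+6·22897 = 274770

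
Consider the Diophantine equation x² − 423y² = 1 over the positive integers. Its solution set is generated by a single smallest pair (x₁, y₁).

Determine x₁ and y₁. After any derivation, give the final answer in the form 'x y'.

4607 224

[20; 1,1,3,4,3,1,1,40] for √423; ℓ=8 ⇒ convergent index 7
step 0: (20, 1)  from 20·(1,0) + (0,1)
…
step 5: (1995, 97)  from 3·(617,30) + (144,7)
step 6: (2612, 127)  from 1·(1995,97) + (617,30)
step 7: (4607, 224)  from 1·(2612,127) + (1995,97)
→ (4607, 224).  Check: 4607²=21224449, 423·224²=21224448, difference 1.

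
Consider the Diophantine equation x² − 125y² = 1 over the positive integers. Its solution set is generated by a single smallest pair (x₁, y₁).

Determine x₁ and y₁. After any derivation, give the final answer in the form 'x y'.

930249 83204

d=125: √d = [11; 5,1,1,5,22] (ℓ=5, odd), read p_9/q_9
i=0: a=11 ⇒ p=11, q=1
…
i=2: a=1 ⇒ p=67, q=6
…
i=5: a=22 ⇒ p=15127, q=1353
…
i=7: a=1 ⇒ p=91444, q=8179
i=8: a=1 ⇒ p=167761, q=15005
i=9: a=5 ⇒ p=930249, q=83204
(x₁, y₁) = (930249, 83204);  930249² − 125·83204² = 1 ✓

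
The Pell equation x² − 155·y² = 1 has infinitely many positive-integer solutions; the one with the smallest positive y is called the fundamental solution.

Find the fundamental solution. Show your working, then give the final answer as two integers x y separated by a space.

[12; 2,4,2,24] for √155; ℓ=4 ⇒ convergent index 3
step 0: (12, 1)  from 12·(1,0) + (0,1)
…
step 2: (112, 9)  from 4·(25,2) + (12,1)
step 3: (249, 20)  from 2·(112,9) + (25,2)
fundamental: x₁=249, y₁=20  (since 62001 − 155·400 = 1)

249 20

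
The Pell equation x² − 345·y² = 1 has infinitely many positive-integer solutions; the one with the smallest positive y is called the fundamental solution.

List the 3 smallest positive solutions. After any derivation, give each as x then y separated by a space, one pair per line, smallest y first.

√345 → a₀=18, period (1,1,2,1,6,1,2,1,1,36); ℓ=10 even so k=9
k=0  a_k=18  p_k/q_k = 18/1
k=1  a_k=1  p_k/q_k = 19/1
…
k=6  a_k=1  p_k/q_k = 1003/54
…
k=8  a_k=1  p_k/q_k = 3882/209
k=9  a_k=1  p_k/q_k = 6761/364
→ (6761, 364).  Check: 6761²=45711121, 345·364²=45711120, difference 1.
k=2:  x_2 = 6761·6761+345·364·364 = 91422241,  y_2 = 6761·364+364·6761 = 4922008
k=3:  x_3 = 6761·91422241+345·364·4922008 = 1236211536041,  y_3 = 6761·4922008+364·91422241 = 66555391812

6761 364
91422241 4922008
1236211536041 66555391812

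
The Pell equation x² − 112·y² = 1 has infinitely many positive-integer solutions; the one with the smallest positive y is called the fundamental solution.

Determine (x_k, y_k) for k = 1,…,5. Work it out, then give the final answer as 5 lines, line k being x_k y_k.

[10; 1,1,2,1,1,20] for √112; ℓ=6 ⇒ convergent index 5
k=0  a_k=10  p_k/q_k = 10/1
…
k=4  a_k=1  p_k/q_k = 74/7
k=5  a_k=1  p_k/q_k = 127/12
(x₁, y₁) = (127, 12);  127² − 112·12² = 1 ✓
n=2: (127,12)∘(127,12) = (127·127+112·12·12, 127·12+12·127) = (32257,3048)
n=3: (32257,3048)∘(127,12) = (127·32257+112·12·3048, 127·3048+12·32257) = (8193151,774180)
n=4: (8193151,774180)∘(127,12) = (127·8193151+112·12·774180, 127·774180+12·8193151) = (2081028097,196638672)
n=5: (2081028097,196638672)∘(127,12) = (127·2081028097+112·12·196638672, 127·196638672+12·2081028097) = (528572943487,49945448508)

127 12
32257 3048
8193151 774180
2081028097 196638672
528572943487 49945448508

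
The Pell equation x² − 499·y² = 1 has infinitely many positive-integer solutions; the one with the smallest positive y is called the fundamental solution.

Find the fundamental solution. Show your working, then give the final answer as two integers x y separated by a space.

[22; 2,1,21,1,2,44] for √499; ℓ=6 ⇒ convergent index 5
step 0: (22, 1)  from 22·(1,0) + (0,1)
…
step 2: (67, 3)  from 1·(45,2) + (22,1)
step 3: (1452, 65)  from 21·(67,3) + (45,2)
step 4: (1519, 68)  from 1·(1452,65) + (67,3)
step 5: (4490, 201)  from 2·(1519,68) + (1452,65)
(x₁, y₁) = (4490, 201);  4490² − 499·201² = 1 ✓

4490 201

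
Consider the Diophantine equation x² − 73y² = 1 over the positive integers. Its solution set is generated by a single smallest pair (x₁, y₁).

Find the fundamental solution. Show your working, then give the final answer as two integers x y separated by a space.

[8; 1,1,5,5,1,1,16] for √73; ℓ=7 ⇒ convergent index 13
step 0: (8, 1)  from 8·(1,0) + (0,1)
…
step 4: (487, 57)  from 5·(94,11) + (17,2)
step 5: (581, 68)  from 1·(487,57) + (94,11)
step 6: (1068, 125)  from 1·(581,68) + (487,57)
…
step 8: (18737, 2193)  from 1·(17669,2068) + (1068,125)
step 9: (36406, 4261)  from 1·(18737,2193) + (17669,2068)
step 10: (200767, 23498)  from 5·(36406,4261) + (18737,2193)
…
step 12: (1241008, 145249)  from 1·(1040241,121751) + (200767,23498)
step 13: (2281249, 267000)  from 1·(1241008,145249) + (1040241,121751)
(x₁, y₁) = (2281249, 267000);  2281249² − 73·267000² = 1 ✓

2281249 267000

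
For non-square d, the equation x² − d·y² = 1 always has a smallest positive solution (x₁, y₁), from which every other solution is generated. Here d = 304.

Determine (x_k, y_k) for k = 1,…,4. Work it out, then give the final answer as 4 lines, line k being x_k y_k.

√304 → a₀=17, period (2,3,2,1,1,1,1,1,2,3,2,34); ℓ=12 even so k=11
step 0: (17, 1)  from 17·(1,0) + (0,1)
…
step 2: (122, 7)  from 3·(35,2) + (17,1)
step 3: (279, 16)  from 2·(122,7) + (35,2)
step 4: (401, 23)  from 1·(279,16) + (122,7)
…
step 6: (1081, 62)  from 1·(680,39) + (401,23)
step 7: (1761, 101)  from 1·(1081,62) + (680,39)
step 8: (2842, 163)  from 1·(1761,101) + (1081,62)
step 9: (7445, 427)  from 2·(2842,163) + (1761,101)
step 10: (25177, 1444)  from 3·(7445,427) + (2842,163)
step 11: (57799, 3315)  from 2·(25177,1444) + (7445,427)
→ (57799, 3315).  Check: 57799²=3340724401, 304·3315²=3340724400, difference 1.
(x_2, y_2) = (57799·57799 + 304·3315·3315, 57799·3315 + 3315·57799) = (6681448801, 383207370)
(x_3, y_3) = (57799·6681448801 + 304·3315·383207370, 57799·383207370 + 3315·6681448801) = (772362118440199, 44298005553945)
(x_4, y_4) = (57799·772362118440199 + 304·3315·44298005553945, 57799·44298005553945 + 3315·772362118440199) = (89283516160768675201, 5120760845641726740)

57799 3315
6681448801 383207370
772362118440199 44298005553945
89283516160768675201 5120760845641726740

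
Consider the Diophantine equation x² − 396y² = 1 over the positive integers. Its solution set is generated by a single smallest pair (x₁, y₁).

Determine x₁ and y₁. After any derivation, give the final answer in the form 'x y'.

199 10

√396 = [19; 1,8,1,38, …], period ℓ=4 (even) → k=3
a_0=19:  p_0=19·1+0=19,  q_0=19·0+1=1
a_1=1:  p_1=1·19+1=20,  q_1=1·1+0=1
a_2=8:  p_2=8·20+19=179,  q_2=8·1+1=9
a_3=1:  p_3=1·179+20=199,  q_3=1·9+1=10
→ (199, 10).  Check: 199²=39601, 396·10²=39600, difference 1.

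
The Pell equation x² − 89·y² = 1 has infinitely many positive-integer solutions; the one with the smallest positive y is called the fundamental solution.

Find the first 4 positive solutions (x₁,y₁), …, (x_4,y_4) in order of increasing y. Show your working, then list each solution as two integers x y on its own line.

500001 53000
500002000001 53000106000
500003000004500001 53000212000159000
500004000010000008000001 53000318000530000212000

d=89: √d = [9; 2,3,3,2,18] (ℓ=5, odd), read p_9/q_9
k=0  a_k=9  p_k/q_k = 9/1
k=1  a_k=2  p_k/q_k = 19/2
k=2  a_k=3  p_k/q_k = 66/7
k=3  a_k=3  p_k/q_k = 217/23
…
k=5  a_k=18  p_k/q_k = 9217/977
k=6  a_k=2  p_k/q_k = 18934/2007
k=7  a_k=3  p_k/q_k = 66019/6998
k=8  a_k=3  p_k/q_k = 216991/23001
k=9  a_k=2  p_k/q_k = 500001/53000
(x₁, y₁) = (500001, 53000);  500001² − 89·53000² = 1 ✓
n=2: (500001,53000)∘(500001,53000) = (500001·500001+89·53000·53000, 500001·53000+53000·500001) = (500002000001,53000106000)
n=3: (500002000001,53000106000)∘(500001,53000) = (500001·500002000001+89·53000·53000106000, 500001·53000106000+53000·500002000001) = (500003000004500001,53000212000159000)
n=4: (500003000004500001,53000212000159000)∘(500001,53000) = (500001·500003000004500001+89·53000·53000212000159000, 500001·53000212000159000+53000·500003000004500001) = (500004000010000008000001,53000318000530000212000)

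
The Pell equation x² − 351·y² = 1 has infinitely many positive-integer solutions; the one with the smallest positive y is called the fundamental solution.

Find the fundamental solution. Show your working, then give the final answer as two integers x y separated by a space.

d=351: √d = [18; 1,2,1,3,2,2,2,3,1,2,1,36] (ℓ=12, even), read p_11/q_11
step 0: (18, 1)  from 18·(1,0) + (0,1)
step 1: (19, 1)  from 1·(18,1) + (1,0)
…
step 3: (75, 4)  from 1·(56,3) + (19,1)
step 4: (281, 15)  from 3·(75,4) + (56,3)
step 5: (637, 34)  from 2·(281,15) + (75,4)
step 6: (1555, 83)  from 2·(637,34) + (281,15)
…
step 8: (12796, 683)  from 3·(3747,200) + (1555,83)
step 9: (16543, 883)  from 1·(12796,683) + (3747,200)
step 10: (45882, 2449)  from 2·(16543,883) + (12796,683)
step 11: (62425, 3332)  from 1·(45882,2449) + (16543,883)
fundamental: x₁=62425, y₁=3332  (since 3896880625 − 351·11102224 = 1)

62425 3332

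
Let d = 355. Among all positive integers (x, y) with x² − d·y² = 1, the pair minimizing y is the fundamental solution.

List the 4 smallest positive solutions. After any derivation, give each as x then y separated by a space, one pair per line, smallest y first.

954809 50676
1823320452961 96771801768
3481845556741524089 184797174548553948
6648994948371812427335041 352892010866963721270096

[18; 1,5,3,3,1,6,1,3,3,5,1,36] for √355; ℓ=12 ⇒ convergent index 11
a_0=18:  p_0=18·1+0=18,  q_0=18·0+1=1
a_1=1:  p_1=1·18+1=19,  q_1=1·1+0=1
a_2=5:  p_2=5·19+18=113,  q_2=5·1+1=6
a_3=3:  p_3=3·113+19=358,  q_3=3·6+1=19
a_4=3:  p_4=3·358+113=1187,  q_4=3·19+6=63
…
a_7=1:  p_7=1·10457+1545=12002,  q_7=1·555+82=637
…
a_9=3:  p_9=3·46463+12002=151391,  q_9=3·2466+637=8035
a_10=5:  p_10=5·151391+46463=803418,  q_10=5·8035+2466=42641
a_11=1:  p_11=1·803418+151391=954809,  q_11=1·42641+8035=50676
fundamental: x₁=954809, y₁=50676  (since 911660226481 − 355·2568056976 = 1)
(954809+50676√355)^2 = 1823320452961 + 96771801768√355
(954809+50676√355)^3 = 3481845556741524089 + 184797174548553948√355
(954809+50676√355)^4 = 6648994948371812427335041 + 352892010866963721270096√355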